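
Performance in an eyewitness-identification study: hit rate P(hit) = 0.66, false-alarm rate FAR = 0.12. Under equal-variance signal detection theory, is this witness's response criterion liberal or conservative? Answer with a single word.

conservative

z(H) = 0.412, z(FA) = -1.175
c = −½·(z(H) + z(FA)) = 0.3815
c > 0 → conservative criterion (biased toward responding “no”).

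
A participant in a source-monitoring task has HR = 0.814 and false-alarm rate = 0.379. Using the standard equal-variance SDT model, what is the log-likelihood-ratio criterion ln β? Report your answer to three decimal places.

ln β = -0.351

z(H) = z(0.814) = 0.8927
z(FA) = z(0.379) = -0.3081
ln β = −½·[z(H)² − z(FA)²] = −0.5 × (0.7969 − 0.0949) = -0.3510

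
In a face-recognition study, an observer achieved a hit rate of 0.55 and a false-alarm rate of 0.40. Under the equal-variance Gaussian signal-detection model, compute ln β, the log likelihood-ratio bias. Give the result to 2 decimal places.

ln β = 0.02

z(0.55) = 0.126, z(0.40) = -0.253
ln β = −½·[z(H)² − z(FA)²] = −0.5 × (0.016 − 0.064) = 0.024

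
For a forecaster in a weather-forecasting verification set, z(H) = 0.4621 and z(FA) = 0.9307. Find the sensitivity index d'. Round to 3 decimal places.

d' = z(H) − z(FA) = 0.4621 − 0.9307 = -0.4686

d' = -0.469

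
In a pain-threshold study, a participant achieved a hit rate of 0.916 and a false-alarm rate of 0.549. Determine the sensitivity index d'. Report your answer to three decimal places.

d' = 1.256

Φ⁻¹(0.916) = 1.3787, Φ⁻¹(0.549) = 0.1231
d' = z(H) − z(FA) = 1.3787 − 0.1231 = 1.2556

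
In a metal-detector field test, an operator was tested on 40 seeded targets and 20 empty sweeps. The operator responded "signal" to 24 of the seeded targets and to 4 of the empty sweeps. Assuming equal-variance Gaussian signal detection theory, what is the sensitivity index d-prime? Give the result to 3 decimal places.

H = 24/40 = 0.6000
FA = 4/20 = 0.2000
z(H) = 0.2533
z(FA) = -0.8416
d' = z(H) − z(FA) = 0.2533 − (-0.8416) = 1.0949

d-prime = 1.095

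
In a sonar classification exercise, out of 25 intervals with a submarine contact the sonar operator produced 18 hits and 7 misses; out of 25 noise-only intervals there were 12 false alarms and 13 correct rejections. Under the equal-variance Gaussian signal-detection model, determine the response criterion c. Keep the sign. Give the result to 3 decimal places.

H = 18/25 = 0.7200
FA = 12/25 = 0.4800
z(H) = z(0.7200) = 0.5828
z(FA) = z(0.4800) = -0.0502
c = −½·[z(H) + z(FA)] = −0.5 × (0.5828 + (-0.0502)) = -0.2663
c < 0: the sonar operator has a liberal response bias.

c = -0.266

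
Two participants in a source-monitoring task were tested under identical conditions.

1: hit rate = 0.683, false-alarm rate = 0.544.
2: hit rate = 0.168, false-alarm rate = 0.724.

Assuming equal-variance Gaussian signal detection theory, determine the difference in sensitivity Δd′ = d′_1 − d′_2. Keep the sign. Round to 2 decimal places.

1: z(0.683) = 0.476, z(0.544) = 0.111, d' = 0.365
2: z(0.168) = -0.962, z(0.724) = 0.595, d' = -1.557
Δd' = d'_1 − d'_2 = 0.365 − (-1.557) = 1.922
1 has the higher sensitivity.

Δd′ = 1.92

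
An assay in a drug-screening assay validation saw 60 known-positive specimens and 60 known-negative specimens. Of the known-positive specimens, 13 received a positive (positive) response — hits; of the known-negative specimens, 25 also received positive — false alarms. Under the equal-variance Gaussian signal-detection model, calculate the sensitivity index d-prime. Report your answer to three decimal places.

H = 13/60 = 0.2167
FA = 25/60 = 0.4167
z(H) = z(0.2167) = -0.7834
z(FA) = z(0.4167) = -0.2103
d' = z(H) − z(FA) = -0.7834 − (-0.2103) = -0.5731

d-prime = -0.573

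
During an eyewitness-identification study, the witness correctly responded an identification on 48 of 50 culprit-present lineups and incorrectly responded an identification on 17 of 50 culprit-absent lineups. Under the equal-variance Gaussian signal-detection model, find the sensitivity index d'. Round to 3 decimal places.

d' = 2.163

H = 48/50 = 0.9600
FA = 17/50 = 0.3400
z(0.9600) = 1.7507, z(0.3400) = -0.4125
d' = z(H) − z(FA) = 1.7507 − (-0.4125) = 2.1632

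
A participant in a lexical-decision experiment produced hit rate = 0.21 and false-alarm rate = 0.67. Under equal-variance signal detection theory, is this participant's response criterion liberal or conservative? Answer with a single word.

z(H) = -0.806, z(FA) = 0.440
c = −½·(z(H) + z(FA)) = 0.183
c > 0 → conservative criterion (biased toward responding “no”).

conservative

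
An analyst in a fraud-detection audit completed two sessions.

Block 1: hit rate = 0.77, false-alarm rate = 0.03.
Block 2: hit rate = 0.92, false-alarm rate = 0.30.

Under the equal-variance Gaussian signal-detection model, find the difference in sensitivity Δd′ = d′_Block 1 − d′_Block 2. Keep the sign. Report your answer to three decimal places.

Block 1: z(0.77) = 0.7388, z(0.03) = -1.8808, d' = 2.6196
Block 2: z(0.92) = 1.4051, z(0.30) = -0.5244, d' = 1.9295
Δd' = d'_Block 1 − d'_Block 2 = 2.6196 − 1.9295 = 0.6901
Block 1 has the higher sensitivity.

Δd′ = 0.690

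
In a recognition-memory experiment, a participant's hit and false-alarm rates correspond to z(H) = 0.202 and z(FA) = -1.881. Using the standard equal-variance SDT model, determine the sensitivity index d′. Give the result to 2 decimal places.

d′ = 2.08

d' = z(H) − z(FA) = 0.202 − (-1.881) = 2.083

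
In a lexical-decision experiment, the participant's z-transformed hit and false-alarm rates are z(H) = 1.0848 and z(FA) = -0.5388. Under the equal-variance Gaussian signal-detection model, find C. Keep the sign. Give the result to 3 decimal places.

C = -0.273

c = −½·[z(H) + z(FA)] = −½·(1.0848 + (-0.5388)) = -0.2730
c < 0: the participant has a liberal response bias.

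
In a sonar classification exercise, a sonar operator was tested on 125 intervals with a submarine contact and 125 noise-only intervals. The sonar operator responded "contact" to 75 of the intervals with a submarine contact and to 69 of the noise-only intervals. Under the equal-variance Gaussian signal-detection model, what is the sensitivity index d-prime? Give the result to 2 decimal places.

d-prime = 0.12

H = 75/125 = 0.6000
FA = 69/125 = 0.5520
Φ⁻¹(H) = 0.2533
Φ⁻¹(FA) = 0.1307
d' = z(H) − z(FA) = 0.2533 − 0.1307 = 0.1226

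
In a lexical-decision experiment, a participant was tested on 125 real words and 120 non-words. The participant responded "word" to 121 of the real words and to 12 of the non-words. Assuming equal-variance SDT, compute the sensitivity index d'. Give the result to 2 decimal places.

d' = 3.13

H = 121/125 = 0.9680
FA = 12/120 = 0.1000
z(H) = z(0.9680) = 1.852
z(FA) = z(0.1000) = -1.282
d' = z(H) − z(FA) = 1.852 − (-1.282) = 3.134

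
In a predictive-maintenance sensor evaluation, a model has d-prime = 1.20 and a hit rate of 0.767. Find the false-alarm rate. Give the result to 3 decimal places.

z(hit rate) = z(0.767) = 0.7290
z(FA) = z(H) − d' = 0.7290 − 1.20 = -0.4710
false-alarm rate = Φ(-0.4710) = 0.3188

false-alarm rate = 0.319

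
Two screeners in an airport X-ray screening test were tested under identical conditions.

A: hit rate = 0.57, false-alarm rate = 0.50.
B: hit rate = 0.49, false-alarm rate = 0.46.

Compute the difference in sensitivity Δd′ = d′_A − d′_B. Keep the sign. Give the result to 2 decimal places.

Δd′ = 0.10

A: z(0.57) = 0.176, z(0.50) = 0.000, d' = 0.176
B: z(0.49) = -0.025, z(0.46) = -0.100, d' = 0.075
Δd' = d'_A − d'_B = 0.176 − 0.075 = 0.101
A has the higher sensitivity.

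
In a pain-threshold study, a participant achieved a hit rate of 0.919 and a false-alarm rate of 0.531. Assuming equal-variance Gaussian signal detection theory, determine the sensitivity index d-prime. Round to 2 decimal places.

d-prime = 1.32

z(0.919) = 1.398, z(0.531) = 0.078
d' = z(H) − z(FA) = 1.398 − 0.078 = 1.320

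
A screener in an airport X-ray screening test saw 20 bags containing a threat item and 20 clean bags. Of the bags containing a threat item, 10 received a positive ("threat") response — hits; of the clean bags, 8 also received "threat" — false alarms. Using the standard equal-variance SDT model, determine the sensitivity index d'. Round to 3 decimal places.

H = 10/20 = 0.5000
FA = 8/20 = 0.4000
Φ⁻¹(H) = 0.0000
Φ⁻¹(FA) = -0.2533
d' = z(H) − z(FA) = 0.0000 − (-0.2533) = 0.2533

d' = 0.253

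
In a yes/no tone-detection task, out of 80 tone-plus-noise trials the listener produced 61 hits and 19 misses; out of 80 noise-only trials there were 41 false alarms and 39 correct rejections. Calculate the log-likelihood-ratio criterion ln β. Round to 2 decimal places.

H = 61/80 = 0.7625
FA = 41/80 = 0.5125
Φ⁻¹(H) = 0.714
Φ⁻¹(FA) = 0.031
ln β = −½·[z(H)² − z(FA)²] = −0.5 × (0.510 − 0.001) = -0.2545

ln β = -0.25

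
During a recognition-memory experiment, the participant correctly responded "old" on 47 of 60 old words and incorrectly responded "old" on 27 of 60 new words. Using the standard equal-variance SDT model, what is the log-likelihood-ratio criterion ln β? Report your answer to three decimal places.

H = 47/60 = 0.7833
FA = 27/60 = 0.4500
Φ⁻¹(0.7833) = 0.7834, Φ⁻¹(0.4500) = -0.1257
ln β = −½·[z(H)² − z(FA)²] = −0.5 × (0.6137 − 0.0158) = -0.29895

ln β = -0.299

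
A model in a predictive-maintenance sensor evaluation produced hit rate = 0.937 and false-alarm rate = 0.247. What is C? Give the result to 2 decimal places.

C = -0.42

Φ⁻¹(0.937) = 1.5301, Φ⁻¹(0.247) = -0.6840
c = −½·[z(H) + z(FA)] = −0.5 × (1.5301 + (-0.6840)) = -0.42305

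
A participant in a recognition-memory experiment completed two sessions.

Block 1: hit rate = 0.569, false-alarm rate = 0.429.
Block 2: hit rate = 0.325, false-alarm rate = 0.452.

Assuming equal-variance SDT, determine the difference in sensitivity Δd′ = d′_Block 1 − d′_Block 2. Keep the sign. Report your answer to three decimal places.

Block 1: z(0.569) = 0.1738, z(0.429) = -0.1789, d' = 0.3527
Block 2: z(0.325) = -0.4538, z(0.452) = -0.1206, d' = -0.3332
Δd' = d'_Block 1 − d'_Block 2 = 0.3527 − (-0.3332) = 0.6859
Block 1 has the higher sensitivity.

Δd′ = 0.686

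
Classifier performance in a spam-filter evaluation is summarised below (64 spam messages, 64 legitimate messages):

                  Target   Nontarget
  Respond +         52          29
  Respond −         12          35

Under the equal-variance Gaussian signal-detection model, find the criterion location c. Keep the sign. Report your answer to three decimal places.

c = -0.385

H = 52/64 = 0.8125
FA = 29/64 = 0.4531
z(H) = z(0.8125) = 0.8871
z(FA) = z(0.4531) = -0.1178
c = −½·[z(H) + z(FA)] = −0.5 × (0.8871 + (-0.1178)) = -0.38465
c < 0: the classifier has a liberal response bias.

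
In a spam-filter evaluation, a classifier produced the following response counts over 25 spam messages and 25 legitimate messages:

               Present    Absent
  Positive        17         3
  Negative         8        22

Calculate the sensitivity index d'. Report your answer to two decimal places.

d' = 1.64

H = 17/25 = 0.6800
FA = 3/25 = 0.1200
z(H) = 0.468
z(FA) = -1.175
d' = z(H) − z(FA) = 0.468 − (-1.175) = 1.643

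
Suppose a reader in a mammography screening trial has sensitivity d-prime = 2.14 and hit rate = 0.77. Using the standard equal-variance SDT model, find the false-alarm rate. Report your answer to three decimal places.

z(hit rate) = z(0.77) = 0.7388
z(FA) = z(H) − d' = 0.7388 − 2.14 = -1.4012
false-alarm rate = Φ(-1.4012) = 0.0806

false-alarm rate = 0.081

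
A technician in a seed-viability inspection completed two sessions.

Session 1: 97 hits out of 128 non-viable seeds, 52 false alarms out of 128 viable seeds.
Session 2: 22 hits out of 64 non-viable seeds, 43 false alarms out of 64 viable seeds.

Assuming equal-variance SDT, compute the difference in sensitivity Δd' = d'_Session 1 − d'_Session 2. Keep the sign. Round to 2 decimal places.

Δd' = 1.78

Session 1: z(0.7578) = 0.699, z(0.4062) = -0.237, d' = 0.936
Session 2: z(0.3438) = -0.402, z(0.6719) = 0.445, d' = -0.847
Δd' = d'_Session 1 − d'_Session 2 = 0.936 − (-0.847) = 1.783
Session 1 has the higher sensitivity.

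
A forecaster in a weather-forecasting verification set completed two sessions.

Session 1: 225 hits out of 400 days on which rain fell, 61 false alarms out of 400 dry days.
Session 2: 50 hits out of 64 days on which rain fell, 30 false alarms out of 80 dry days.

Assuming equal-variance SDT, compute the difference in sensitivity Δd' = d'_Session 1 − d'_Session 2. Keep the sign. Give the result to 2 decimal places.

Session 1: z(0.5625) = 0.157, z(0.1525) = -1.026, d' = 1.183
Session 2: z(0.7812) = 0.776, z(0.3750) = -0.319, d' = 1.095
Δd' = d'_Session 1 − d'_Session 2 = 1.183 − 1.095 = 0.088
Session 1 has the higher sensitivity.

Δd' = 0.09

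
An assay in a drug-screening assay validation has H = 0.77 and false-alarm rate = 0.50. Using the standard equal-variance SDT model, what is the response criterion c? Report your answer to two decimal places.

z(H) = 0.739
z(FA) = 0.000
c = −½·[z(H) + z(FA)] = −0.5 × (0.739 + 0.000) = -0.3695

c = -0.37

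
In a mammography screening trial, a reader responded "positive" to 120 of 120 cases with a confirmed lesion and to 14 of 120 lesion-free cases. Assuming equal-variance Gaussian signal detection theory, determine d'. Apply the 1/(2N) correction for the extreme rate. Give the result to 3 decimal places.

The hit rate is 120/120 = 1, so apply the 1/(2N) correction: H → 1 − 1/(2·120) = 0.99583.
z(H) = z(0.99583) = 2.6380
z(FA) = z(0.11667) = -1.1918
d' = 2.6380 − (-1.1918) = 3.8298

d' = 3.830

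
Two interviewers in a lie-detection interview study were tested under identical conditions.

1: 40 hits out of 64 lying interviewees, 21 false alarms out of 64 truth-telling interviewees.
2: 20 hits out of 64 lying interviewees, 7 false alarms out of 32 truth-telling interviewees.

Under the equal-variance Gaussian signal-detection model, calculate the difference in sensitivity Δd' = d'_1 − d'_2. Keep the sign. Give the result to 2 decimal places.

1: z(0.6250) = 0.319, z(0.3281) = -0.445, d' = 0.764
2: z(0.3125) = -0.489, z(0.2188) = -0.776, d' = 0.287
Δd' = d'_1 − d'_2 = 0.764 − 0.287 = 0.477
1 has the higher sensitivity.

Δd' = 0.48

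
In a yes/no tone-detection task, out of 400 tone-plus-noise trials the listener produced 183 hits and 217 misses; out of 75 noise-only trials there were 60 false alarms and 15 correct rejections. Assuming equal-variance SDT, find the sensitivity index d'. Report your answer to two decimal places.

H = 183/400 = 0.4575
FA = 60/75 = 0.8000
Φ⁻¹(H) = Φ⁻¹(0.4575) = -0.107
Φ⁻¹(FA) = Φ⁻¹(0.8000) = 0.842
d' = z(H) − z(FA) = -0.107 − 0.842 = -0.949

d' = -0.95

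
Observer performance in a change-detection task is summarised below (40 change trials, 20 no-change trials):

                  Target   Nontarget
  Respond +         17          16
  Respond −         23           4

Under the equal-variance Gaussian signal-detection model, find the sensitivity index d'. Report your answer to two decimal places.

d' = -1.03

H = 17/40 = 0.4250
FA = 16/20 = 0.8000
Φ⁻¹(H) = Φ⁻¹(0.4250) = -0.189
Φ⁻¹(FA) = Φ⁻¹(0.8000) = 0.842
d' = z(H) − z(FA) = -0.189 − 0.842 = -1.031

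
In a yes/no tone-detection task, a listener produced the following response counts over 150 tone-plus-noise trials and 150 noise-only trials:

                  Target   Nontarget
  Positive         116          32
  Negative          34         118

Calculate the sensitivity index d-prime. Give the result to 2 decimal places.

H = 116/150 = 0.7733
FA = 32/150 = 0.2133
z(H) = z(0.7733) = 0.7498
z(FA) = z(0.2133) = -0.7950
d' = z(H) − z(FA) = 0.7498 − (-0.7950) = 1.5448

d-prime = 1.54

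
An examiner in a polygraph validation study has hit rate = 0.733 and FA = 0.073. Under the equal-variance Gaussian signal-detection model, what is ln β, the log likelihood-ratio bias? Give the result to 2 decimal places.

ln β = 0.86

z(H) = z(0.733) = 0.622
z(FA) = z(0.073) = -1.454
ln β = −½·[z(H)² − z(FA)²] = −0.5 × (0.387 − 2.114) = 0.8635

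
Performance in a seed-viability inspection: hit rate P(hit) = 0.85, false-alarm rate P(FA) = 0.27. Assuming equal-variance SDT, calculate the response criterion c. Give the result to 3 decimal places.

c = -0.212

z(0.85) = 1.0364, z(0.27) = -0.6128
c = −½·[z(H) + z(FA)] = −0.5 × (1.0364 + (-0.6128)) = -0.2118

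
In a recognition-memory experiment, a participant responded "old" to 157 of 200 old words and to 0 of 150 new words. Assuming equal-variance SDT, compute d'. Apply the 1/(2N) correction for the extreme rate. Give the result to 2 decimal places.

The false-alarm rate is 0/150 = 0, so apply the 1/(2N) correction: FA → 1/(2·150) = 0.00333.
z(H) = z(0.78500) = 0.789
z(FA) = z(0.00333) = -2.713
d' = 0.789 − (-2.713) = 3.502

d' = 3.50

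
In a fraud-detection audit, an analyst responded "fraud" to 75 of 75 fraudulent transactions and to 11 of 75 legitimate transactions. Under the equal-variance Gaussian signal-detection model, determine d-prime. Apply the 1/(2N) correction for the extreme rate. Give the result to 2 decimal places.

d-prime = 3.53

The hit rate is 75/75 = 1, so apply the 1/(2N) correction: H → 1 − 1/(2·75) = 0.99333.
z(H) = z(0.99333) = 2.475
z(FA) = z(0.14667) = -1.051
d' = 2.475 − (-1.051) = 3.526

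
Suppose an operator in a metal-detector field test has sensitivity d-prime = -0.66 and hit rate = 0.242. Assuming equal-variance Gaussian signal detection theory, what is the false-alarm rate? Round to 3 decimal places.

false-alarm rate = 0.484

z(hit rate) = z(0.242) = -0.6999
z(FA) = z(H) − d' = -0.6999 − (-0.66) = -0.0399
false-alarm rate = Φ(-0.0399) = 0.4841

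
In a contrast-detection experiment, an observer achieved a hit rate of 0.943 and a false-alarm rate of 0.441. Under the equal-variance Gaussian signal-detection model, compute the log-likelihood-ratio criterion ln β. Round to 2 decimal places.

z(0.943) = 1.580, z(0.441) = -0.148
ln β = −½·[z(H)² − z(FA)²] = −0.5 × (2.496 − 0.022) = -1.237

ln β = -1.24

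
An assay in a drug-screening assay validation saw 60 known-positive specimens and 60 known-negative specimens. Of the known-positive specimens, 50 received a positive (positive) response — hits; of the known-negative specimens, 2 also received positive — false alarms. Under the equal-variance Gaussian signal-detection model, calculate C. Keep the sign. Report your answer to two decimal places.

C = 0.43

H = 50/60 = 0.8333
FA = 2/60 = 0.0333
z(H) = 0.9673
z(FA) = -1.8344
c = −½·[z(H) + z(FA)] = −0.5 × (0.9673 + (-1.8344)) = 0.43355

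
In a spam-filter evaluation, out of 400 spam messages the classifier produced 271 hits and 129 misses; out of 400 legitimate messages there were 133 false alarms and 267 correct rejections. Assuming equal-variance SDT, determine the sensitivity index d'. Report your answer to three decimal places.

d' = 0.894

H = 271/400 = 0.6775
FA = 133/400 = 0.3325
Φ⁻¹(H) = Φ⁻¹(0.6775) = 0.4607
Φ⁻¹(FA) = Φ⁻¹(0.3325) = -0.4330
d' = z(H) − z(FA) = 0.4607 − (-0.4330) = 0.8937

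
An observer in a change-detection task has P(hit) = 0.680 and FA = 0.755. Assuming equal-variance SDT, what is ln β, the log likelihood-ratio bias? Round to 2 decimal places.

Φ⁻¹(H) = Φ⁻¹(0.680) = 0.468
Φ⁻¹(FA) = Φ⁻¹(0.755) = 0.690
ln β = −½·[z(H)² − z(FA)²] = −0.5 × (0.219 − 0.476) = 0.1285

ln β = 0.13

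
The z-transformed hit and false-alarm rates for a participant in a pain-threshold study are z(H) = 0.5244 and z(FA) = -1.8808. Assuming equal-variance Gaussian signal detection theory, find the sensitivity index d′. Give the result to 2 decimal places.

d′ = 2.41

d' = z(H) − z(FA) = 0.5244 − (-1.8808) = 2.4052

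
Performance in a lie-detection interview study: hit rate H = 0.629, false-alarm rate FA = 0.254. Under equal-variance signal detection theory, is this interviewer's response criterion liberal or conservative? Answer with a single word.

conservative

z(H) = 0.329, z(FA) = -0.662
c = −½·(z(H) + z(FA)) = 0.1665
c > 0 → conservative criterion (biased toward responding “no”).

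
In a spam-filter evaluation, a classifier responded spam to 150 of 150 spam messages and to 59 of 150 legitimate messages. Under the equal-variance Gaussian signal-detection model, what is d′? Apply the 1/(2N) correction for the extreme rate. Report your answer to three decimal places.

The hit rate is 150/150 = 1, so apply the 1/(2N) correction: H → 1 − 1/(2·150) = 0.99667.
z(H) = z(0.99667) = 2.7134
z(FA) = z(0.39333) = -0.2707
d' = 2.7134 − (-0.2707) = 2.9841

d′ = 2.984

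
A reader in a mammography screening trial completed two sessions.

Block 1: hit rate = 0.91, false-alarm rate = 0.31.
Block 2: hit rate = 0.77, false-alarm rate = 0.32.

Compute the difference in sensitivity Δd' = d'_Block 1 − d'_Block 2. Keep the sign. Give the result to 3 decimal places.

Δd' = 0.630

Block 1: z(0.91) = 1.3408, z(0.31) = -0.4959, d' = 1.8367
Block 2: z(0.77) = 0.7388, z(0.32) = -0.4677, d' = 1.2065
Δd' = d'_Block 1 − d'_Block 2 = 1.8367 − 1.2065 = 0.6302
Block 1 has the higher sensitivity.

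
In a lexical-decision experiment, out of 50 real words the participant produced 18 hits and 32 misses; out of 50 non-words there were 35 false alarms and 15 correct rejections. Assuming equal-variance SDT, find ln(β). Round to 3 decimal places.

ln β = 0.073

H = 18/50 = 0.3600
FA = 35/50 = 0.7000
Φ⁻¹(H) = -0.3585
Φ⁻¹(FA) = 0.5244
ln β = −½·[z(H)² − z(FA)²] = −0.5 × (0.1285 − 0.2750) = 0.07325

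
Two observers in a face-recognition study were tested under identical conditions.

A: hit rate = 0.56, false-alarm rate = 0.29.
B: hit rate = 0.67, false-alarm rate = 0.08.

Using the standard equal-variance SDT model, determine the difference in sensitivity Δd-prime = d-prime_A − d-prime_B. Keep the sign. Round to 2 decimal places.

Δd-prime = -1.14

A: z(0.56) = 0.151, z(0.29) = -0.553, d' = 0.704
B: z(0.67) = 0.440, z(0.08) = -1.405, d' = 1.845
Δd' = d'_A − d'_B = 0.704 − 1.845 = -1.141
B has the higher sensitivity.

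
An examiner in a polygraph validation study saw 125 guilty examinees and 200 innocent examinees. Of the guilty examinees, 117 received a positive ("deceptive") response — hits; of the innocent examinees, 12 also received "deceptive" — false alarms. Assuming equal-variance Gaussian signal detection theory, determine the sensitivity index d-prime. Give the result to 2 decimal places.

d-prime = 3.08

H = 117/125 = 0.9360
FA = 12/200 = 0.0600
z(H) = z(0.9360) = 1.522
z(FA) = z(0.0600) = -1.555
d' = z(H) − z(FA) = 1.522 − (-1.555) = 3.077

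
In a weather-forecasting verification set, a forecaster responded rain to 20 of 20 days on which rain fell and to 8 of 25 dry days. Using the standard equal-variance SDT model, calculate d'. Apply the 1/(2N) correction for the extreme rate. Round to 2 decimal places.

d' = 2.43

The hit rate is 20/20 = 1, so apply the 1/(2N) correction: H → 1 − 1/(2·20) = 0.97500.
z(H) = z(0.97500) = 1.960
z(FA) = z(0.32000) = -0.468
d' = 1.960 − (-0.468) = 2.428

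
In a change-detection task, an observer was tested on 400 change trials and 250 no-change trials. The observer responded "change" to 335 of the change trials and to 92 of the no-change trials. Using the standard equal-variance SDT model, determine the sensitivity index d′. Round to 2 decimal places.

d′ = 1.32

H = 335/400 = 0.8375
FA = 92/250 = 0.3680
z(H) = z(0.8375) = 0.984
z(FA) = z(0.3680) = -0.337
d' = z(H) − z(FA) = 0.984 − (-0.337) = 1.321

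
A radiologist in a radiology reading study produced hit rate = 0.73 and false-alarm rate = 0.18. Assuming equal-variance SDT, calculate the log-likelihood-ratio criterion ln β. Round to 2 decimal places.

ln β = 0.23

Φ⁻¹(H) = Φ⁻¹(0.73) = 0.613
Φ⁻¹(FA) = Φ⁻¹(0.18) = -0.915
ln β = −½·[z(H)² − z(FA)²] = −0.5 × (0.376 − 0.837) = 0.2305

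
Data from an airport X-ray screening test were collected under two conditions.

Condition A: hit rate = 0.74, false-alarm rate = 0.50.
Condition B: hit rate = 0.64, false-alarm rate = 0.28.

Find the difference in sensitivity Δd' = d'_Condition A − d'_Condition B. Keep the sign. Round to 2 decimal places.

Δd' = -0.30

Condition A: z(0.74) = 0.643, z(0.50) = 0.000, d' = 0.643
Condition B: z(0.64) = 0.358, z(0.28) = -0.583, d' = 0.941
Δd' = d'_Condition A − d'_Condition B = 0.643 − 0.941 = -0.298
Condition B has the higher sensitivity.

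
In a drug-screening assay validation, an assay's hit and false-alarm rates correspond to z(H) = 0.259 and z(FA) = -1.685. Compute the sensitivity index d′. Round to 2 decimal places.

d' = z(H) − z(FA) = 0.259 − (-1.685) = 1.944

d′ = 1.94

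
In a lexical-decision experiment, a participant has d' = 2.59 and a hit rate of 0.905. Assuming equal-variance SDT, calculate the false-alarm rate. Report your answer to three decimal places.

false-alarm rate = 0.100

z(hit rate) = z(0.905) = 1.3106
z(FA) = z(H) − d' = 1.3106 − 2.59 = -1.2794
false-alarm rate = Φ(-1.2794) = 0.1004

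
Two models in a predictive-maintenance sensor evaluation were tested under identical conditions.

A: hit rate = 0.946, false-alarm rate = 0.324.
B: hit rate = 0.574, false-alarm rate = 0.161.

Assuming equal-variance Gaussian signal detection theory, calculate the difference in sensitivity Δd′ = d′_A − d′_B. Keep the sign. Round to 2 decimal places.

Δd′ = 0.89

A: z(0.946) = 1.607, z(0.324) = -0.457, d' = 2.064
B: z(0.574) = 0.187, z(0.161) = -0.990, d' = 1.177
Δd' = d'_A − d'_B = 2.064 − 1.177 = 0.887
A has the higher sensitivity.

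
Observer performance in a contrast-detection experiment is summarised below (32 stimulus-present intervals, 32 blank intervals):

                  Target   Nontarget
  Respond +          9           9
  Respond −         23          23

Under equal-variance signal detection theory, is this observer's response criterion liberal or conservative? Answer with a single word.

conservative

z(H) = -0.579, z(FA) = -0.579
c = −½·(z(H) + z(FA)) = 0.579
c > 0 → conservative criterion (biased toward responding “no”).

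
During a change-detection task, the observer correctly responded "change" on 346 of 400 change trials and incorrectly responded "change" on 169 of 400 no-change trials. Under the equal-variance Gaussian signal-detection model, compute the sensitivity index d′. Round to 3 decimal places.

H = 346/400 = 0.8650
FA = 169/400 = 0.4225
z(H) = 1.1031
z(FA) = -0.1955
d' = z(H) − z(FA) = 1.1031 − (-0.1955) = 1.2986

d′ = 1.299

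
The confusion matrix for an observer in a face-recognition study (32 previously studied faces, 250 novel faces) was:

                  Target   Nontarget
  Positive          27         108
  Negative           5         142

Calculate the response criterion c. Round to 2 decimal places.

H = 27/32 = 0.8438
FA = 108/250 = 0.4320
Φ⁻¹(H) = 1.0102
Φ⁻¹(FA) = -0.1713
c = −½·[z(H) + z(FA)] = −0.5 × (1.0102 + (-0.1713)) = -0.41945
c < 0: the observer has a liberal response bias.

c = -0.42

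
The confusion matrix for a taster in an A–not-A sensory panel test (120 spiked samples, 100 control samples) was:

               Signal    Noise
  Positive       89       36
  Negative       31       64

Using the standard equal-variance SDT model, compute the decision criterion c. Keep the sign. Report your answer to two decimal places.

H = 89/120 = 0.7417
FA = 36/100 = 0.3600
z(H) = 0.6486
z(FA) = -0.3585
c = −½·[z(H) + z(FA)] = −0.5 × (0.6486 + (-0.3585)) = -0.14505
c < 0: the taster has a liberal response bias.

c = -0.15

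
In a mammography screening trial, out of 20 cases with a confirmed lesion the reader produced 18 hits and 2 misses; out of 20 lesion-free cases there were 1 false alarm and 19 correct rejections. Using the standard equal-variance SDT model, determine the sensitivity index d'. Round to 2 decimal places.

d' = 2.93

H = 18/20 = 0.9000
FA = 1/20 = 0.0500
z(0.9000) = 1.282, z(0.0500) = -1.645
d' = z(H) − z(FA) = 1.282 − (-1.645) = 2.927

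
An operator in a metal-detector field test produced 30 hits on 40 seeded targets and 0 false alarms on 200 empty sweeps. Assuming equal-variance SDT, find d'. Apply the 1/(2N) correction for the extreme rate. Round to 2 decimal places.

The false-alarm rate is 0/200 = 0, so apply the 1/(2N) correction: FA → 1/(2·200) = 0.00250.
z(H) = z(0.75000) = 0.674
z(FA) = z(0.00250) = -2.807
d' = 0.674 − (-2.807) = 3.481

d' = 3.48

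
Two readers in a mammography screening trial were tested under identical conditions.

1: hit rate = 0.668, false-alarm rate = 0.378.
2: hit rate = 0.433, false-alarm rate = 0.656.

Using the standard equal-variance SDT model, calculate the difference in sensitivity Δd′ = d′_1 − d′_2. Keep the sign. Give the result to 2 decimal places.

Δd′ = 1.32

1: z(0.668) = 0.434, z(0.378) = -0.311, d' = 0.745
2: z(0.433) = -0.169, z(0.656) = 0.402, d' = -0.571
Δd' = d'_1 − d'_2 = 0.745 − (-0.571) = 1.316
1 has the higher sensitivity.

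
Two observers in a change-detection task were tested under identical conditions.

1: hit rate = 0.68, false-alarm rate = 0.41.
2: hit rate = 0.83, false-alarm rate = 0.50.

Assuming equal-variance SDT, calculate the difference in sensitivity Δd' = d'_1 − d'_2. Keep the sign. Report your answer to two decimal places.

Δd' = -0.26

1: z(0.68) = 0.468, z(0.41) = -0.228, d' = 0.696
2: z(0.83) = 0.954, z(0.50) = 0.000, d' = 0.954
Δd' = d'_1 − d'_2 = 0.696 − 0.954 = -0.258
2 has the higher sensitivity.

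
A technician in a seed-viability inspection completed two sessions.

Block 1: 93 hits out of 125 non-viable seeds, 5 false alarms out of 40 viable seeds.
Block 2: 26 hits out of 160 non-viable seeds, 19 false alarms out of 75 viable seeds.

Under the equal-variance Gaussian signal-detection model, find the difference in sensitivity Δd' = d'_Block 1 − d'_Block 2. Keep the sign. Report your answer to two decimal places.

Δd' = 2.13

Block 1: z(0.7440) = 0.656, z(0.1250) = -1.150, d' = 1.806
Block 2: z(0.1625) = -0.984, z(0.2533) = -0.664, d' = -0.320
Δd' = d'_Block 1 − d'_Block 2 = 1.806 − (-0.320) = 2.126
Block 1 has the higher sensitivity.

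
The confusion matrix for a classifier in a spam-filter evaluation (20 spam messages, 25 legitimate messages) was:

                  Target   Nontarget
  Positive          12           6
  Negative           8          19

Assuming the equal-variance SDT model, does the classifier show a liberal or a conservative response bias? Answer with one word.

conservative

z(H) = 0.253, z(FA) = -0.706
c = −½·(z(H) + z(FA)) = 0.2265
c > 0 → conservative criterion (biased toward responding “no”).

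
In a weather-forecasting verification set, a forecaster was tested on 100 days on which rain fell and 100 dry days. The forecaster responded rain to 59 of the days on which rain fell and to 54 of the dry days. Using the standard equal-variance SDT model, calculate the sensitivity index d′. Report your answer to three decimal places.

H = 59/100 = 0.5900
FA = 54/100 = 0.5400
z(0.5900) = 0.2275, z(0.5400) = 0.1004
d' = z(H) − z(FA) = 0.2275 − 0.1004 = 0.1271

d′ = 0.127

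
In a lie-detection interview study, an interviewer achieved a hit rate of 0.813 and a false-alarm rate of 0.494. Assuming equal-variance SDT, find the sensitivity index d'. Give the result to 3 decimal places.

z(H) = z(0.813) = 0.8890
z(FA) = z(0.494) = -0.0150
d' = z(H) − z(FA) = 0.8890 − (-0.0150) = 0.9040

d' = 0.904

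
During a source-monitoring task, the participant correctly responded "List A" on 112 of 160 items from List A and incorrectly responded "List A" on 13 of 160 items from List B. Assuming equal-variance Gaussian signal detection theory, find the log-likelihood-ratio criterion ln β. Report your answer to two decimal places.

H = 112/160 = 0.7000
FA = 13/160 = 0.0813
z(H) = 0.524
z(FA) = -1.396
ln β = −½·[z(H)² − z(FA)²] = −0.5 × (0.275 − 1.949) = 0.837

ln β = 0.84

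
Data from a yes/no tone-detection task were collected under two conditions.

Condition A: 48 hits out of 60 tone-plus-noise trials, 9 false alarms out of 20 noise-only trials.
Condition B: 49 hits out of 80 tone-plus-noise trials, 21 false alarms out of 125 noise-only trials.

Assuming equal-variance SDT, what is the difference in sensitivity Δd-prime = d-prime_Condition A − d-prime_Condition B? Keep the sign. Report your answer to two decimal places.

Δd-prime = -0.28

Condition A: z(0.8000) = 0.842, z(0.4500) = -0.126, d' = 0.968
Condition B: z(0.6125) = 0.286, z(0.1680) = -0.962, d' = 1.248
Δd' = d'_Condition A − d'_Condition B = 0.968 − 1.248 = -0.280
Condition B has the higher sensitivity.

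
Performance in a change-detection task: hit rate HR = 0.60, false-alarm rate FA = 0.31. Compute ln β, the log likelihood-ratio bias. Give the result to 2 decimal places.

ln β = 0.09

z(H) = 0.253
z(FA) = -0.496
ln β = −½·[z(H)² − z(FA)²] = −0.5 × (0.064 − 0.246) = 0.091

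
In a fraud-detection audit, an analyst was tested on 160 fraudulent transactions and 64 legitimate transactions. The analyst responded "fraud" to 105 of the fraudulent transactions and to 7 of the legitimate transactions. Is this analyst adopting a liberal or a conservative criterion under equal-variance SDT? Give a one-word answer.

z(H) = 0.402, z(FA) = -1.230
c = −½·(z(H) + z(FA)) = 0.414
c > 0 → conservative criterion (biased toward responding “no”).

conservative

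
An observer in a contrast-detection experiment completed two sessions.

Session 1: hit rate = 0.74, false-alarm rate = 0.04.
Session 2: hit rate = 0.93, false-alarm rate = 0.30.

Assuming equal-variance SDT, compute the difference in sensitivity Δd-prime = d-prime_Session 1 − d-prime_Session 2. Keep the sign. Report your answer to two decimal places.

Δd-prime = 0.39

Session 1: z(0.74) = 0.643, z(0.04) = -1.751, d' = 2.394
Session 2: z(0.93) = 1.476, z(0.30) = -0.524, d' = 2.000
Δd' = d'_Session 1 − d'_Session 2 = 2.394 − 2.000 = 0.394
Session 1 has the higher sensitivity.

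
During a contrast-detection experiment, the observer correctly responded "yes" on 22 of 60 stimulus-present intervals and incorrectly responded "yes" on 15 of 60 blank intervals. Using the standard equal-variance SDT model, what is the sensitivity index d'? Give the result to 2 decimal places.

H = 22/60 = 0.3667
FA = 15/60 = 0.2500
Φ⁻¹(H) = -0.341
Φ⁻¹(FA) = -0.674
d' = z(H) − z(FA) = -0.341 − (-0.674) = 0.333

d' = 0.33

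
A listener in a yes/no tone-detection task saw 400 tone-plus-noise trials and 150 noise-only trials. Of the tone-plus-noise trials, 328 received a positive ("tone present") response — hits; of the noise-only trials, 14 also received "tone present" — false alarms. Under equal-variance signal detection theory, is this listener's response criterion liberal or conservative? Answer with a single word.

z(H) = 0.915, z(FA) = -1.321
c = −½·(z(H) + z(FA)) = 0.203
c > 0 → conservative criterion (biased toward responding “no”).

conservative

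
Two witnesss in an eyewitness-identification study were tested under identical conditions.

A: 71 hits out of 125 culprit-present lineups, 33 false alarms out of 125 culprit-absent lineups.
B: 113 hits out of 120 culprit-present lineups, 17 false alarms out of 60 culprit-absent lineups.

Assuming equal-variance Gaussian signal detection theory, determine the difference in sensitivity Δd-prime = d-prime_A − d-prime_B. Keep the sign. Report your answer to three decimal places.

A: z(0.5680) = 0.1713, z(0.2640) = -0.6311, d' = 0.8024
B: z(0.9417) = 1.5692, z(0.2833) = -0.5731, d' = 2.1423
Δd' = d'_A − d'_B = 0.8024 − 2.1423 = -1.3399
B has the higher sensitivity.

Δd-prime = -1.340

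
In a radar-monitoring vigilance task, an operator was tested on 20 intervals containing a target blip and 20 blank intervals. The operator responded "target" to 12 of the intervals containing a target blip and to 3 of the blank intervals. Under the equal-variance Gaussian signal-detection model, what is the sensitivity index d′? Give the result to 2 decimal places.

H = 12/20 = 0.6000
FA = 3/20 = 0.1500
z(H) = 0.253
z(FA) = -1.036
d' = z(H) − z(FA) = 0.253 − (-1.036) = 1.289

d′ = 1.29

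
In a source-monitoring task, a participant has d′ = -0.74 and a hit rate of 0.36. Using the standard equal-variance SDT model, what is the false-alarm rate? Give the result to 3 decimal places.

false-alarm rate = 0.649

z(hit rate) = z(0.36) = -0.3585
z(FA) = z(H) − d' = -0.3585 − (-0.74) = 0.3815
false-alarm rate = Φ(0.3815) = 0.6486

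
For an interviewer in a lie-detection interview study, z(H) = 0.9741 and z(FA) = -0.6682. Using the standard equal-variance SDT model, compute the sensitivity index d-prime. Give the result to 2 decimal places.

d' = z(H) − z(FA) = 0.9741 − (-0.6682) = 1.6423

d-prime = 1.64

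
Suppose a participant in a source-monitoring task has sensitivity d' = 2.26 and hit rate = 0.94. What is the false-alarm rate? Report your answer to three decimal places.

z(hit rate) = z(0.94) = 1.5548
z(FA) = z(H) − d' = 1.5548 − 2.26 = -0.7052
false-alarm rate = Φ(-0.7052) = 0.2403

false-alarm rate = 0.240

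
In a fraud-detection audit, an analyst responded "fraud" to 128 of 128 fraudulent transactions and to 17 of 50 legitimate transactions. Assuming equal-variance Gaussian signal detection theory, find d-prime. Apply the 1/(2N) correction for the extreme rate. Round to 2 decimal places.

d-prime = 3.07

The hit rate is 128/128 = 1, so apply the 1/(2N) correction: H → 1 − 1/(2·128) = 0.99609.
z(H) = z(0.99609) = 2.660
z(FA) = z(0.34000) = -0.412
d' = 2.660 − (-0.412) = 3.072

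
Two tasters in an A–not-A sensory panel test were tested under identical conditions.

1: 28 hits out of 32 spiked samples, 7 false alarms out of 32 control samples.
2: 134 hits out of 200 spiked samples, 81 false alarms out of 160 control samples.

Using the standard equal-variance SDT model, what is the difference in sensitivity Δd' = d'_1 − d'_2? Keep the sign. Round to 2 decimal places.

Δd' = 1.50

1: z(0.8750) = 1.150, z(0.2188) = -0.776, d' = 1.926
2: z(0.6700) = 0.440, z(0.5062) = 0.016, d' = 0.424
Δd' = d'_1 − d'_2 = 1.926 − 0.424 = 1.502
1 has the higher sensitivity.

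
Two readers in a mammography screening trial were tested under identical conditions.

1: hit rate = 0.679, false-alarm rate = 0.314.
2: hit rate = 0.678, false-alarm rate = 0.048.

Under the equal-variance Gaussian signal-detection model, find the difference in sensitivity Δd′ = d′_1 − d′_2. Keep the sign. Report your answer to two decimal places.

Δd′ = -1.18

1: z(0.679) = 0.465, z(0.314) = -0.485, d' = 0.950
2: z(0.678) = 0.462, z(0.048) = -1.665, d' = 2.127
Δd' = d'_1 − d'_2 = 0.950 − 2.127 = -1.177
2 has the higher sensitivity.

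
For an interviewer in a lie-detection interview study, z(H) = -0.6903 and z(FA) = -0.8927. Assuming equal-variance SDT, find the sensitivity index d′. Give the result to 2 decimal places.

d' = z(H) − z(FA) = -0.6903 − (-0.8927) = 0.2024

d′ = 0.20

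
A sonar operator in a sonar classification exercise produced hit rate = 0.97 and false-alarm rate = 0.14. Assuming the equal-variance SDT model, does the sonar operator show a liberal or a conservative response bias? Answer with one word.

z(H) = 1.881, z(FA) = -1.080
c = −½·(z(H) + z(FA)) = -0.4005
c < 0 → liberal criterion (biased toward responding “yes”).

liberal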